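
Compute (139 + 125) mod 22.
0

(139 + 125) = 264
264 mod 22 = 0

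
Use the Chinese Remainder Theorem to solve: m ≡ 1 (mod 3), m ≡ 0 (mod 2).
M = 3 × 2 = 6. M₁ = 2, y₁ ≡ 2 (mod 3). M₂ = 3, y₂ ≡ 1 (mod 2). m = 1×2×2 + 0×3×1 ≡ 4 (mod 6)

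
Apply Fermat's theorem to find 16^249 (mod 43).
By Fermat: 16^{42} ≡ 1 (mod 43). 249 = 5×42 + 39. So 16^{249} ≡ 16^{39} ≡ 4 (mod 43)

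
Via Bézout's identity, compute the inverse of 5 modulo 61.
Extended GCD: 5(-12) + 61(1) = 1. So 5^(-1) ≡ 49 ≡ 49 (mod 61). Verify: 5 × 49 = 245 ≡ 1 (mod 61)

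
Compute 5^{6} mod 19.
7

Using successive squaring:
Binary expansion of 6: 110
Powers of 5 mod 19 (each is the square of the previous):
  5^1 ≡ 5 (mod 19)
  5^2 ≡ 5² = 25 ≡ 6 (mod 19)
  5^4 ≡ 6² = 36 ≡ 17 (mod 19)
6 = 4 + 2, so 5^6 = 5^4 × 5^2 ≡ 17 × 6 (mod 19)
Multiplying step by step:
  17 × 6 = 102 ≡ 7 (mod 19)
Result: 5^6 ≡ 7 (mod 19)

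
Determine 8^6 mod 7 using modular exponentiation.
8 ≡ 1 (mod 7). 6 = 4 + 2 (binary 110). Repeated squaring mod 7: 1^1 ≡ 1; 1^2 ≡ 1² = 1 ≡ 1; 1^4 ≡ 1² = 1 ≡ 1. Multiply: 8^6 ≡ 1^4 × 1^2 ≡ 1 × 1 (mod 7): 1 × 1 = 1 ≡ 1. So 8^6 ≡ 1 (mod 7).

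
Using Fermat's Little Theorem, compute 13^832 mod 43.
By Fermat: 13^{42} ≡ 1 (mod 43). 832 ≡ 34 (mod 42). So 13^{832} ≡ 13^{34} ≡ 17 (mod 43)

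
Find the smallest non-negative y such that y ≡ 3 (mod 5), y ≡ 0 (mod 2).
8

Using the Chinese Remainder Theorem:
M = product of moduli = 10
For equation 1: M_1 = 2, 2 ≡ 2 (mod 5), inverse of 2 mod 5 is 3 (check: 2 × 3 = 6 ≡ 1 (mod 5))
For equation 2: M_2 = 5, 5 ≡ 1 (mod 2), inverse of 5 mod 2 is 1 (check: 1 × 1 = 1 ≡ 1 (mod 2))
Combine: y ≡ Σ r_i×M_i×(M_i⁻¹ mod m_i) = 3×2×3 + 0×5×1 = 18 + 0 = 18
18 mod 10 = 8
y ≡ 8 (mod 10)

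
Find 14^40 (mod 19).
Using Fermat: 14^{18} ≡ 1 (mod 19). 40 ≡ 4 (mod 18). So 14^{40} ≡ 14^{4} ≡ 17 (mod 19)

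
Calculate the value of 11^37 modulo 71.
Using repeated squaring. 37 = 32 + 4 + 1 (binary 100101). Repeated squaring mod 71: 11^1 ≡ 11; 11^2 ≡ 11² = 121 ≡ 50; 11^4 ≡ 50² = 2500 ≡ 15; 11^8 ≡ 15² = 225 ≡ 12; 11^16 ≡ 12² = 144 ≡ 2; 11^32 ≡ 2² = 4 ≡ 4. Multiply: 11^37 = 11^32 × 11^4 × 11^1 ≡ 4 × 15 × 11 (mod 71): 4 × 15 = 60 ≡ 60; 60 × 11 = 660 ≡ 21. So 11^37 ≡ 21 (mod 71).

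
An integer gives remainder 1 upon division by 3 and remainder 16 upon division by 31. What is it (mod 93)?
M = 3 × 31 = 93. M₁ = 31, y₁ ≡ 1 (mod 3). M₂ = 3, y₂ ≡ 21 (mod 31). m = 1×31×1 + 16×3×21 ≡ 16 (mod 93). The smallest positive such number is 16.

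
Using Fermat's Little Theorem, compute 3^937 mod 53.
By Fermat: 3^{52} ≡ 1 (mod 53). 937 ≡ 1 (mod 52). So 3^{937} ≡ 3^{1} ≡ 3 (mod 53)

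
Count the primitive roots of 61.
16

The number of primitive roots modulo p is φ(p-1) = φ(60)
φ(60) = 16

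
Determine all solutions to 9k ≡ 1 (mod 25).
14

Since gcd(9, 25) = 1 divides 1, a solution exists.
Multiply both sides by the inverse of 9 mod 25:
  9^(-1) mod 25 = 14
  x ≡ 14 × 1 ≡ 14 ≡ 14 (mod 25)
Verification: 9 × 14 = 126 = 5 × 25 + 1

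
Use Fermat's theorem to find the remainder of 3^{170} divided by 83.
65

By Fermat's Little Theorem, a^(p-1) ≡ 1 (mod p) for prime p and gcd(a, p) = 1
Here p = 83, so 3^82 ≡ 1 (mod 83)
We can reduce the exponent: 170 mod 82 = 6
So 3^170 ≡ 3^6 (mod 83)
Computing: 3^6 mod 83 = 65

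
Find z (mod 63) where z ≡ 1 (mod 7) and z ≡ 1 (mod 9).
M = 7 × 9 = 63. M₁ = 9, y₁ ≡ 4 (mod 7). M₂ = 7, y₂ ≡ 4 (mod 9). z = 1×9×4 + 1×7×4 ≡ 1 (mod 63)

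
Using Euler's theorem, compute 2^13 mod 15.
By Euler: 2^{8} ≡ 1 (mod 15) since gcd(2, 15) = 1. 13 = 1×8 + 5. So 2^{13} ≡ 2^{5} ≡ 2 (mod 15)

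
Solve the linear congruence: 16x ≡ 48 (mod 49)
3

Since gcd(16, 49) = 1 divides 48, a solution exists.
Multiply both sides by the inverse of 16 mod 49:
  16^(-1) mod 49 = 46
  x ≡ 46 × 48 ≡ 2208 ≡ 3 (mod 49)
Verification: 16 × 3 = 48 = 0 × 49 + 48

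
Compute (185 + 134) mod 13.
7

(185 + 134) = 319
319 mod 13 = 7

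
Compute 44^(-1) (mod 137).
44^(-1) ≡ 109 (mod 137). Verification: 44 × 109 = 4796 ≡ 1 (mod 137)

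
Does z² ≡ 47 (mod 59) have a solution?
By Euler's criterion: 47^{29} ≡ 58 (mod 59). Since this equals -1 (≡ 58), 47 is not a QR.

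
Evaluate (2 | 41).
(2/41) = 2^{20} mod 41 = 1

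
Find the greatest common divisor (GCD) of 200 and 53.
1

Using the Euclidean algorithm:
200 = 3 × 53 + 41
53 = 1 × 41 + 12
41 = 3 × 12 + 5
12 = 2 × 5 + 2
5 = 2 × 2 + 1
2 = 2 × 1 + 0

GCD(200, 53) = 1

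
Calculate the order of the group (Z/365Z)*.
288

Prime factorization: 365 = 5 × 73
Using the formula φ(n) = n × Π(1 - 1/p) for each prime factor p:
φ(365) = 365 × (1 - 1/5) × (1 - 1/73)
φ(365) = 288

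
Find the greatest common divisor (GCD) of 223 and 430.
1

Using the Euclidean algorithm:
223 = 0 × 430 + 223
430 = 1 × 223 + 207
223 = 1 × 207 + 16
207 = 12 × 16 + 15
16 = 1 × 15 + 1
15 = 15 × 1 + 0

GCD(223, 430) = 1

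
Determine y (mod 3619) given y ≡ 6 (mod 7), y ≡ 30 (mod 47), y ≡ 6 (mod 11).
2239

Using the Chinese Remainder Theorem:
M = product of moduli = 3619
For equation 1: M_1 = 517, 517 ≡ 6 (mod 7), inverse of 517 mod 7 is 6 (check: 6 × 6 = 36 ≡ 1 (mod 7))
For equation 2: M_2 = 77, 77 ≡ 30 (mod 47), inverse of 77 mod 47 is 11 (check: 30 × 11 = 330 ≡ 1 (mod 47))
For equation 3: M_3 = 329, 329 ≡ 10 (mod 11), inverse of 329 mod 11 is 10 (check: 10 × 10 = 100 ≡ 1 (mod 11))
Combine: y ≡ Σ r_i×M_i×(M_i⁻¹ mod m_i) = 6×517×6 + 30×77×11 + 6×329×10 = 18612 + 25410 + 19740 = 63762
63762 mod 3619 = 2239
y ≡ 2239 (mod 3619)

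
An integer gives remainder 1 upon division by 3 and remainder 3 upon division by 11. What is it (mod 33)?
M = 3 × 11 = 33. M₁ = 11, y₁ ≡ 2 (mod 3). M₂ = 3, y₂ ≡ 4 (mod 11). m = 1×11×2 + 3×3×4 ≡ 25 (mod 33). The smallest positive such number is 25.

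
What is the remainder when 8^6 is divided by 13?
6 = 4 + 2 (binary 110). Repeated squaring mod 13: 8^1 ≡ 8; 8^2 ≡ 8² = 64 ≡ 12; 8^4 ≡ 12² = 144 ≡ 1. Multiply: 8^6 = 8^4 × 8^2 ≡ 1 × 12 (mod 13): 1 × 12 = 12 ≡ 12. So 8^6 ≡ 12 (mod 13).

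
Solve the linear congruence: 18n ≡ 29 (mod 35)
23

Since gcd(18, 35) = 1 divides 29, a solution exists.
Multiply both sides by the inverse of 18 mod 35:
  18^(-1) mod 35 = 2
  x ≡ 2 × 29 ≡ 58 ≡ 23 (mod 35)
Verification: 18 × 23 = 414 = 11 × 35 + 29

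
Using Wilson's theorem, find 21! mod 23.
(22)! = (21)! × (22) ≡ -1 (mod 23). So (21)! ≡ -1 × (22)^(-1) ≡ (-1)×(-1) = 1 (mod 23)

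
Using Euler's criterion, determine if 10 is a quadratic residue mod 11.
By Euler's criterion: 10^{5} ≡ 10 (mod 11). Since this equals -1 (≡ 10), 10 is not a QR.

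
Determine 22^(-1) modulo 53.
22^(-1) ≡ 41 (mod 53). Verification: 22 × 41 = 902 ≡ 1 (mod 53)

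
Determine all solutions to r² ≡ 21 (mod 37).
The square roots of 21 mod 37 are 13 and 24. Verify: 13² = 169 ≡ 21 (mod 37)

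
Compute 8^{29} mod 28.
8

Using successive squaring:
Binary expansion of 29: 11101
Powers of 8 mod 28 (each is the square of the previous):
  8^1 ≡ 8 (mod 28)
  8^2 ≡ 8² = 64 ≡ 8 (mod 28)
  8^4 ≡ 8² = 64 ≡ 8 (mod 28)
  8^8 ≡ 8² = 64 ≡ 8 (mod 28)
  8^16 ≡ 8² = 64 ≡ 8 (mod 28)
29 = 16 + 8 + 4 + 1, so 8^29 = 8^16 × 8^8 × 8^4 × 8^1 ≡ 8 × 8 × 8 × 8 (mod 28)
Multiplying step by step:
  8 × 8 = 64 ≡ 8 (mod 28)
  8 × 8 = 64 ≡ 8 (mod 28)
  8 × 8 = 64 ≡ 8 (mod 28)
Result: 8^29 ≡ 8 (mod 28)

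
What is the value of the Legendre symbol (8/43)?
(8/43) = 8^{21} mod 43 = -1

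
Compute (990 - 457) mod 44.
5

(990 - 457) = 533
533 mod 44 = 5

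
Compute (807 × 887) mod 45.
39

(807 × 887) = 715809
715809 mod 45 = 39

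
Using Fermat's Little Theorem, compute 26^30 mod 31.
By Fermat's Little Theorem, 26^{30} ≡ 1 (mod 31) since 31 is prime and gcd(26, 31) = 1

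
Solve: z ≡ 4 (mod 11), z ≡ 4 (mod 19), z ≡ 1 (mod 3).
M = 11 × 19 × 3 = 627. M₁ = 57, y₁ ≡ 6 (mod 11). M₂ = 33, y₂ ≡ 15 (mod 19). M₃ = 209, y₃ ≡ 2 (mod 3). z = 4×57×6 + 4×33×15 + 1×209×2 ≡ 4 (mod 627)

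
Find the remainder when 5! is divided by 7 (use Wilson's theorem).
(6)! = (5)! × (6) ≡ -1 (mod 7). So (5)! ≡ -1 × (6)^(-1) ≡ (-1)×(-1) = 1 (mod 7)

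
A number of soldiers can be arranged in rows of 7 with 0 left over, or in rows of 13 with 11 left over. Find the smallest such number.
M = 7 × 13 = 91. M₁ = 13, y₁ ≡ 6 (mod 7). M₂ = 7, y₂ ≡ 2 (mod 13). z = 0×13×6 + 11×7×2 ≡ 63 (mod 91). The smallest positive such number is 63.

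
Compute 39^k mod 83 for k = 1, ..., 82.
g^1, g^2, ..., g^{82} mod 83: {39, 27, 57, 65, 45, 12, 53, 75, 20, 33, 42, 61, 55, 70, 74, 64, 6, 68, 79, 10, 58, 21, 72, 69, 35, 37, 32, 3, 34, 81, 5, 29, 52, 36, 76, 59, 60, 16, 43, 17, 82, 44, 56, 26, 18, 38, 71, 30, 8, 63, 50, 41, 22, 28, 13, 9, 19, 77, 15, 4, 73, 25, 62, 11, 14, 48, 46, 51, 80, 49, 2, 78, 54, 31, 47, 7, 24, 23, 67, 40, 66, 1}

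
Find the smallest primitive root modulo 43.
p - 1 = 42 has prime divisors 2, 3, 7. h is a primitive root mod 43 iff h^(42/q) ≢ 1 (mod 43) for each such q.
h = 2: 2^21 ≡ 42, 2^14 ≡ 1, 2^6 ≡ 21 (mod 43); 2^14 ≡ 1, so not a primitive root.
h = 3: 3^21 ≡ 42, 3^14 ≡ 36, 3^6 ≡ 41 (mod 43); none is 1, so 3 has order 42 and is a primitive root.
The smallest primitive root mod 43 is g = 3.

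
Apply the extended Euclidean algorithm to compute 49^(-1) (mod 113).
Extended GCD: 49(30) + 113(-13) = 1. So 49^(-1) ≡ 30 ≡ 30 (mod 113). Verify: 49 × 30 = 1470 ≡ 1 (mod 113)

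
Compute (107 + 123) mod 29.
27

(107 + 123) = 230
230 mod 29 = 27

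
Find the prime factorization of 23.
23

Divide by primes starting from smallest:
23 ÷ 23 = 1

23 = 23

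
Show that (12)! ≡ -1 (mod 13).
(12)! mod 13 = 12. Since this equals -1 (mod 13), Wilson confirms 13 is prime.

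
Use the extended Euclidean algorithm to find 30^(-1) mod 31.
Extended GCD: 30(-1) + 31(1) = 1. So 30^(-1) ≡ 30 ≡ 30 (mod 31). Verify: 30 × 30 = 900 ≡ 1 (mod 31)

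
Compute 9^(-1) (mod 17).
2

Using Extended Euclidean Algorithm:
gcd(9, 17) = 1
Bezout coefficients: 9 × 2 + 17 × -1 = 1
So 9 × 2 ≡ 1 (mod 17)
The inverse is 2 mod 17 = 2
Verification: 9 × 2 = 18 = 1 × 17 + 1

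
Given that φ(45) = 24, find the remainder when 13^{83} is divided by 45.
By Euler: 13^{24} ≡ 1 (mod 45) since gcd(13, 45) = 1. 83 = 3×24 + 11. So 13^{83} ≡ 13^{11} ≡ 7 (mod 45)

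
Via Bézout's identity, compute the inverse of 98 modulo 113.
Extended GCD: 98(15) + 113(-13) = 1. So 98^(-1) ≡ 15 ≡ 15 (mod 113). Verify: 98 × 15 = 1470 ≡ 1 (mod 113)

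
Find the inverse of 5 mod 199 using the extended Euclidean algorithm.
Extended GCD: 5(40) + 199(-1) = 1. So 5^(-1) ≡ 40 ≡ 40 (mod 199). Verify: 5 × 40 = 200 ≡ 1 (mod 199)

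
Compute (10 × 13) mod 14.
4

(10 × 13) = 130
130 mod 14 = 4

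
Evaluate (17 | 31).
(17/31) = 17^{15} mod 31 = -1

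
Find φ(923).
840

Prime factorization: 923 = 13 × 71
Using the formula φ(n) = n × Π(1 - 1/p) for each prime factor p:
φ(923) = 923 × (1 - 1/13) × (1 - 1/71)
φ(923) = 840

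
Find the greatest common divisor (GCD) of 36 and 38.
2

Using the Euclidean algorithm:
36 = 0 × 38 + 36
38 = 1 × 36 + 2
36 = 18 × 2 + 0

GCD(36, 38) = 2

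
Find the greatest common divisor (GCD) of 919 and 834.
1

Using the Euclidean algorithm:
919 = 1 × 834 + 85
834 = 9 × 85 + 69
85 = 1 × 69 + 16
69 = 4 × 16 + 5
16 = 3 × 5 + 1
5 = 5 × 1 + 0

GCD(919, 834) = 1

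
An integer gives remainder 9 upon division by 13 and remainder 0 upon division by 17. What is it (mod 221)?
M = 13 × 17 = 221. M₁ = 17, y₁ ≡ 10 (mod 13). M₂ = 13, y₂ ≡ 4 (mod 17). x = 9×17×10 + 0×13×4 ≡ 204 (mod 221). The smallest positive such number is 204.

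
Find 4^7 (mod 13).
7 = 4 + 2 + 1 (binary 111). Repeated squaring mod 13: 4^1 ≡ 4; 4^2 ≡ 4² = 16 ≡ 3; 4^4 ≡ 3² = 9 ≡ 9. Multiply: 4^7 = 4^4 × 4^2 × 4^1 ≡ 9 × 3 × 4 (mod 13): 9 × 3 = 27 ≡ 1; 1 × 4 = 4 ≡ 4. So 4^7 ≡ 4 (mod 13).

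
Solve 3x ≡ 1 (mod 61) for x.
41

Using Extended Euclidean Algorithm:
gcd(3, 61) = 1
Bezout coefficients: 3 × -20 + 61 × 1 = 1
So 3 × -20 ≡ 1 (mod 61)
The inverse is -20 mod 61 = 41
Verification: 3 × 41 = 123 = 2 × 61 + 1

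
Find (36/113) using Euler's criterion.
(36/113) = 36^{56} mod 113 = 1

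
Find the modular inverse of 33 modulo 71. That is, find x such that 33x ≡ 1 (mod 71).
28

Using Extended Euclidean Algorithm:
gcd(33, 71) = 1
Bezout coefficients: 33 × 28 + 71 × -13 = 1
So 33 × 28 ≡ 1 (mod 71)
The inverse is 28 mod 71 = 28
Verification: 33 × 28 = 924 = 13 × 71 + 1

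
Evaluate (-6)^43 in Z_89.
Using repeated squaring. (-6) ≡ 83 (mod 89). 43 = 32 + 8 + 2 + 1 (binary 101011). Repeated squaring mod 89: 83^1 ≡ 83; 83^2 ≡ 83² = 6889 ≡ 36; 83^4 ≡ 36² = 1296 ≡ 50; 83^8 ≡ 50² = 2500 ≡ 8; 83^16 ≡ 8² = 64 ≡ 64; 83^32 ≡ 64² = 4096 ≡ 2. Multiply: (-6)^43 ≡ 83^32 × 83^8 × 83^2 × 83^1 ≡ 2 × 8 × 36 × 83 (mod 89): 2 × 8 = 16 ≡ 16; 16 × 36 = 576 ≡ 42; 42 × 83 = 3486 ≡ 15. So (-6)^43 ≡ 15 (mod 89).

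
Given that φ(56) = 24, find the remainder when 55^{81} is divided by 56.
By Euler: 55^{24} ≡ 1 (mod 56) since gcd(55, 56) = 1. 81 = 3×24 + 9. So 55^{81} ≡ 55^{9} ≡ 55 (mod 56)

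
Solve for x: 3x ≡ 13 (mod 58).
43

Since gcd(3, 58) = 1 divides 13, a solution exists.
Multiply both sides by the inverse of 3 mod 58:
  3^(-1) mod 58 = 39
  x ≡ 39 × 13 ≡ 507 ≡ 43 (mod 58)
Verification: 3 × 43 = 129 = 2 × 58 + 13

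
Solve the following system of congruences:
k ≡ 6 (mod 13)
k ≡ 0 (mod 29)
58

Using the Chinese Remainder Theorem:
M = product of moduli = 377
For equation 1: M_1 = 29, 29 ≡ 3 (mod 13), inverse of 29 mod 13 is 9 (check: 3 × 9 = 27 ≡ 1 (mod 13))
For equation 2: M_2 = 13, 13 ≡ 13 (mod 29), inverse of 13 mod 29 is 9 (check: 13 × 9 = 117 ≡ 1 (mod 29))
Combine: k ≡ Σ r_i×M_i×(M_i⁻¹ mod m_i) = 6×29×9 + 0×13×9 = 1566 + 0 = 1566
1566 mod 377 = 58
k ≡ 58 (mod 377)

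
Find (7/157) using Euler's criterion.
(7/157) = 7^{78} mod 157 = -1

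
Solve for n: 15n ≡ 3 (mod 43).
26

Since gcd(15, 43) = 1 divides 3, a solution exists.
Multiply both sides by the inverse of 15 mod 43:
  15^(-1) mod 43 = 23
  x ≡ 23 × 3 ≡ 69 ≡ 26 (mod 43)
Verification: 15 × 26 = 390 = 9 × 43 + 3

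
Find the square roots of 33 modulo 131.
The square roots of 33 mod 131 are 65 and 66. Verify: 65² = 4225 ≡ 33 (mod 131)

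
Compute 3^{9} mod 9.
0

Using successive squaring:
Binary expansion of 9: 1001
Powers of 3 mod 9 (each is the square of the previous):
  3^1 ≡ 3 (mod 9)
  3^2 ≡ 3² = 9 ≡ 0 (mod 9)
  3^4 ≡ 0² = 0 ≡ 0 (mod 9)
  3^8 ≡ 0² = 0 ≡ 0 (mod 9)
9 = 8 + 1, so 3^9 = 3^8 × 3^1 ≡ 0 × 3 (mod 9)
Multiplying step by step:
  0 × 3 = 0 ≡ 0 (mod 9)
Result: 3^9 ≡ 0 (mod 9)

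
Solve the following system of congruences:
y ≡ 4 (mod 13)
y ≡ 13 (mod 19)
108

Using the Chinese Remainder Theorem:
M = product of moduli = 247
For equation 1: M_1 = 19, 19 ≡ 6 (mod 13), inverse of 19 mod 13 is 11 (check: 6 × 11 = 66 ≡ 1 (mod 13))
For equation 2: M_2 = 13, 13 ≡ 13 (mod 19), inverse of 13 mod 19 is 3 (check: 13 × 3 = 39 ≡ 1 (mod 19))
Combine: y ≡ Σ r_i×M_i×(M_i⁻¹ mod m_i) = 4×19×11 + 13×13×3 = 836 + 507 = 1343
1343 mod 247 = 108
y ≡ 108 (mod 247)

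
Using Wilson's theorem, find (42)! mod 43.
By Wilson's theorem, (42)! ≡ -1 ≡ 42 (mod 43)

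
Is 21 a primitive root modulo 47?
No

To verify, check if 21^(46/q) ≢ 1 (mod 47) for each prime divisor q of 46
Divisors of 46 = 46: [1, 2, 23, 46]
  21^(46/2) = 21^23 ≡ 1 (mod 47)
  21^(46/23) = 21^2 ≡ 18 (mod 47)
Conclusion: 21 is not a primitive root modulo 47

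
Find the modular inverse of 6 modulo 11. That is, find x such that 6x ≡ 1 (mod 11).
2

Using Extended Euclidean Algorithm:
gcd(6, 11) = 1
Bezout coefficients: 6 × 2 + 11 × -1 = 1
So 6 × 2 ≡ 1 (mod 11)
The inverse is 2 mod 11 = 2
Verification: 6 × 2 = 12 = 1 × 11 + 1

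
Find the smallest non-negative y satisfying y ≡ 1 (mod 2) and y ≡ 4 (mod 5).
M = 2 × 5 = 10. M₁ = 5, y₁ ≡ 1 (mod 2). M₂ = 2, y₂ ≡ 3 (mod 5). y = 1×5×1 + 4×2×3 ≡ 9 (mod 10)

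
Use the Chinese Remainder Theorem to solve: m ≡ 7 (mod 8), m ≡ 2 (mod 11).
M = 8 × 11 = 88. M₁ = 11, y₁ ≡ 3 (mod 8). M₂ = 8, y₂ ≡ 7 (mod 11). m = 7×11×3 + 2×8×7 ≡ 79 (mod 88)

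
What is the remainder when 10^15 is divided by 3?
Using Fermat: 10^{2} ≡ 1 (mod 3). 15 ≡ 1 (mod 2). So 10^{15} ≡ 10^{1} ≡ 1 (mod 3)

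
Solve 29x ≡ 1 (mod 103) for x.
32

Using Extended Euclidean Algorithm:
gcd(29, 103) = 1
Bezout coefficients: 29 × 32 + 103 × -9 = 1
So 29 × 32 ≡ 1 (mod 103)
The inverse is 32 mod 103 = 32
Verification: 29 × 32 = 928 = 9 × 103 + 1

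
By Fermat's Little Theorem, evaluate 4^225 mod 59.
By Fermat: 4^{58} ≡ 1 (mod 59). 225 = 3×58 + 51. So 4^{225} ≡ 4^{51} ≡ 36 (mod 59)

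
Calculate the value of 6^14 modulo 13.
Using Fermat: 6^{12} ≡ 1 (mod 13). 14 ≡ 2 (mod 12). So 6^{14} ≡ 6^{2} ≡ 10 (mod 13)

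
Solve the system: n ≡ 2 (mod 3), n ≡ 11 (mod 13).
M = 3 × 13 = 39. M₁ = 13, y₁ ≡ 1 (mod 3). M₂ = 3, y₂ ≡ 9 (mod 13). n = 2×13×1 + 11×3×9 ≡ 11 (mod 39)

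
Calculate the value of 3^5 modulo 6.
5 = 4 + 1 (binary 101). Repeated squaring mod 6: 3^1 ≡ 3; 3^2 ≡ 3² = 9 ≡ 3; 3^4 ≡ 3² = 9 ≡ 3. Multiply: 3^5 = 3^4 × 3^1 ≡ 3 × 3 (mod 6): 3 × 3 = 9 ≡ 3. So 3^5 ≡ 3 (mod 6).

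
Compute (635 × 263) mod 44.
25

(635 × 263) = 167005
167005 mod 44 = 25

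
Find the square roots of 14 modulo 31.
The square roots of 14 mod 31 are 18 and 13. Verify: 18² = 324 ≡ 14 (mod 31)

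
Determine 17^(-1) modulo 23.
17^(-1) ≡ 19 (mod 23). Verification: 17 × 19 = 323 ≡ 1 (mod 23)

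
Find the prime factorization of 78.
2 × 3 × 13

Divide by primes starting from smallest:
78 ÷ 2 = 39
39 ÷ 3 = 13
13 ÷ 13 = 1

78 = 2 × 3 × 13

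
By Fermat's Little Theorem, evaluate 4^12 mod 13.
By Fermat's Little Theorem, 4^{12} ≡ 1 (mod 13) since 13 is prime and gcd(4, 13) = 1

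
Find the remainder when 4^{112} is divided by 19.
By Fermat: 4^{18} ≡ 1 (mod 19). 112 = 6×18 + 4. So 4^{112} ≡ 4^{4} ≡ 9 (mod 19)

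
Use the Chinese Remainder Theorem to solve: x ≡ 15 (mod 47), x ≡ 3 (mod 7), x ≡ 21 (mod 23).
297

Using the Chinese Remainder Theorem:
M = product of moduli = 7567
For equation 1: M_1 = 161, 161 ≡ 20 (mod 47), inverse of 161 mod 47 is 40 (check: 20 × 40 = 800 ≡ 1 (mod 47))
For equation 2: M_2 = 1081, 1081 ≡ 3 (mod 7), inverse of 1081 mod 7 is 5 (check: 3 × 5 = 15 ≡ 1 (mod 7))
For equation 3: M_3 = 329, 329 ≡ 7 (mod 23), inverse of 329 mod 23 is 10 (check: 7 × 10 = 70 ≡ 1 (mod 23))
Combine: x ≡ Σ r_i×M_i×(M_i⁻¹ mod m_i) = 15×161×40 + 3×1081×5 + 21×329×10 = 96600 + 16215 + 69090 = 181905
181905 mod 7567 = 297
x ≡ 297 (mod 7567)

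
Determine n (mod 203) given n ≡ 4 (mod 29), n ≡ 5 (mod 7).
33

Using the Chinese Remainder Theorem:
M = product of moduli = 203
For equation 1: M_1 = 7, 7 ≡ 7 (mod 29), inverse of 7 mod 29 is 25 (check: 7 × 25 = 175 ≡ 1 (mod 29))
For equation 2: M_2 = 29, 29 ≡ 1 (mod 7), inverse of 29 mod 7 is 1 (check: 1 × 1 = 1 ≡ 1 (mod 7))
Combine: n ≡ Σ r_i×M_i×(M_i⁻¹ mod m_i) = 4×7×25 + 5×29×1 = 700 + 145 = 845
845 mod 203 = 33
n ≡ 33 (mod 203)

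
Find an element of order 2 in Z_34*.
33 has order 2 mod 34 since 33^{2} ≡ 1 (mod 34) and no smaller power works.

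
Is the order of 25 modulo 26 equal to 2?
Yes, ord_26(25) = 2.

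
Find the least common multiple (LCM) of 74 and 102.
3774

First find GCD(74, 102) using the Euclidean algorithm:
74 = 0 × 102 + 74
102 = 1 × 74 + 28
74 = 2 × 28 + 18
28 = 1 × 18 + 10
18 = 1 × 10 + 8
10 = 1 × 8 + 2
8 = 4 × 2 + 0
GCD(74, 102) = 2

LCM formula: LCM(a, b) = (a × b) / GCD(a, b)
LCM(74, 102) = (74 × 102) / 2
LCM(74, 102) = 7548 / 2
LCM(74, 102) = 3774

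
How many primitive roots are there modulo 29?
Number of primitive roots mod 29 = φ(28) = 12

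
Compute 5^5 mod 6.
5 = 4 + 1 (binary 101). Repeated squaring mod 6: 5^1 ≡ 5; 5^2 ≡ 5² = 25 ≡ 1; 5^4 ≡ 1² = 1 ≡ 1. Multiply: 5^5 = 5^4 × 5^1 ≡ 1 × 5 (mod 6): 1 × 5 = 5 ≡ 5. So 5^5 ≡ 5 (mod 6).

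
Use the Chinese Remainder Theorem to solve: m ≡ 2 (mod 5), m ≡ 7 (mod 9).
M = 5 × 9 = 45. M₁ = 9, y₁ ≡ 4 (mod 5). M₂ = 5, y₂ ≡ 2 (mod 9). m = 2×9×4 + 7×5×2 ≡ 7 (mod 45)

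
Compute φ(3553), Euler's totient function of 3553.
2880

Prime factorization: 3553 = 11 × 17 × 19
Using the formula φ(n) = n × Π(1 - 1/p) for each prime factor p:
φ(3553) = 3553 × (1 - 1/11) × (1 - 1/17) × (1 - 1/19)
φ(3553) = 2880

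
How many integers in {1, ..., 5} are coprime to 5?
4

Prime factorization: 5 = 5
Using the formula φ(n) = n × Π(1 - 1/p) for each prime factor p:
φ(5) = 5 × (1 - 1/5)
φ(5) = 4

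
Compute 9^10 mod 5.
9 ≡ 4 (mod 5). 10 = 8 + 2 (binary 1010). Repeated squaring mod 5: 4^1 ≡ 4; 4^2 ≡ 4² = 16 ≡ 1; 4^4 ≡ 1² = 1 ≡ 1; 4^8 ≡ 1² = 1 ≡ 1. Multiply: 9^10 ≡ 4^8 × 4^2 ≡ 1 × 1 (mod 5): 1 × 1 = 1 ≡ 1. So 9^10 ≡ 1 (mod 5).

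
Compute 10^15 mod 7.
Using Fermat: 10^{6} ≡ 1 (mod 7). 15 ≡ 3 (mod 6). So 10^{15} ≡ 10^{3} ≡ 6 (mod 7)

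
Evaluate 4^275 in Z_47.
Using Fermat: 4^{46} ≡ 1 (mod 47). 275 ≡ 45 (mod 46). So 4^{275} ≡ 4^{45} ≡ 12 (mod 47)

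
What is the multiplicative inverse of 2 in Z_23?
2^(-1) ≡ 12 (mod 23). Verification: 2 × 12 = 24 ≡ 1 (mod 23)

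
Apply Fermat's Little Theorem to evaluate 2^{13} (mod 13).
2

By Fermat's Little Theorem, a^(p-1) ≡ 1 (mod p) for prime p and gcd(a, p) = 1
Here p = 13, so 2^12 ≡ 1 (mod 13)
We can reduce the exponent: 13 mod 12 = 1
So 2^13 ≡ 2^1 (mod 13)
Computing: 2^1 mod 13 = 2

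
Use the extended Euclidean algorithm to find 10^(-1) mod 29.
Extended GCD: 10(3) + 29(-1) = 1. So 10^(-1) ≡ 3 ≡ 3 (mod 29). Verify: 10 × 3 = 30 ≡ 1 (mod 29)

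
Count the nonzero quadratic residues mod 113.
For prime 113, there are (p-1)/2 = (113-1)/2 = 56 quadratic residues (excluding 0).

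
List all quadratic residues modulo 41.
QRs mod 41: {1, 2, 4, 5, 8, 9, 10, 16, 18, 20, 21, 23, 25, 31, 32, 33, 36, 37, 39, 40}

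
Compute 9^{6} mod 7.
1

Using successive squaring:
Binary expansion of 6: 110
Powers of 9 mod 7 (each is the square of the previous):
  9^1 ≡ 2 (mod 7)
  9^2 ≡ 2² = 4 ≡ 4 (mod 7)
  9^4 ≡ 4² = 16 ≡ 2 (mod 7)
6 = 4 + 2, so 9^6 = 9^4 × 9^2 ≡ 2 × 4 (mod 7)
Multiplying step by step:
  2 × 4 = 8 ≡ 1 (mod 7)
Result: 9^6 ≡ 1 (mod 7)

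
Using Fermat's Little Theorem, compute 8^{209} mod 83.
54

By Fermat's Little Theorem, a^(p-1) ≡ 1 (mod p) for prime p and gcd(a, p) = 1
Here p = 83, so 8^82 ≡ 1 (mod 83)
We can reduce the exponent: 209 mod 82 = 45
So 8^209 ≡ 8^45 (mod 83)
Computing: 8^45 mod 83 = 54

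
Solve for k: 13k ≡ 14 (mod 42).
14

Since gcd(13, 42) = 1 divides 14, a solution exists.
Multiply both sides by the inverse of 13 mod 42:
  13^(-1) mod 42 = 13
  x ≡ 13 × 14 ≡ 182 ≡ 14 (mod 42)
Verification: 13 × 14 = 182 = 4 × 42 + 14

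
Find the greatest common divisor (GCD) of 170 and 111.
1

Using the Euclidean algorithm:
170 = 1 × 111 + 59
111 = 1 × 59 + 52
59 = 1 × 52 + 7
52 = 7 × 7 + 3
7 = 2 × 3 + 1
3 = 3 × 1 + 0

GCD(170, 111) = 1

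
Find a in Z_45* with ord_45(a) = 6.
4 has order 6 mod 45 since 4^{6} ≡ 1 (mod 45) and no smaller power works.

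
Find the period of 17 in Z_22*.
Powers of 17 mod 22: 17^1≡17, 17^2≡3, 17^3≡7, 17^4≡9, 17^5≡21, 17^6≡5, 17^7≡19, 17^8≡15, 17^9≡13, 17^10≡1. Order = 10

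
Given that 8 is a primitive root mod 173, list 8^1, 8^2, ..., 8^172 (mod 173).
g^1, g^2, ..., g^{172} mod 173: {8, 64, 166, 117, 71, 49, 46, 22, 3, 24, 19, 152, 5, 40, 147, 138, 66, 9, 72, 57, 110, 15, 120, 95, 68, 25, 27, 43, 171, 157, 45, 14, 112, 31, 75, 81, 129, 167, 125, 135, 42, 163, 93, 52, 70, 41, 155, 29, 59, 126, 143, 106, 156, 37, 123, 119, 87, 4, 32, 83, 145, 122, 111, 23, 11, 88, 12, 96, 76, 89, 20, 160, 69, 33, 91, 36, 115, 55, 94, 60, 134, 34, 99, 100, 108, 172, 165, 109, 7, 56, 102, 124, 127, 151, 170, 149, 154, 21, 168, 133, 26, 35, 107, 164, 101, 116, 63, 158, 53, 78, 105, 148, 146, 130, 2, 16, 128, 159, 61, 142, 98, 92, 44, 6, 48, 38, 131, 10, 80, 121, 103, 132, 18, 144, 114, 47, 30, 67, 17, 136, 50, 54, 86, 169, 141, 90, 28, 51, 62, 150, 162, 85, 161, 77, 97, 84, 153, 13, 104, 140, 82, 137, 58, 118, 79, 113, 39, 139, 74, 73, 65, 1}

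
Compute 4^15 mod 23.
Using repeated squaring. 15 = 8 + 4 + 2 + 1 (binary 1111). Repeated squaring mod 23: 4^1 ≡ 4; 4^2 ≡ 4² = 16 ≡ 16; 4^4 ≡ 16² = 256 ≡ 3; 4^8 ≡ 3² = 9 ≡ 9. Multiply: 4^15 = 4^8 × 4^4 × 4^2 × 4^1 ≡ 9 × 3 × 16 × 4 (mod 23): 9 × 3 = 27 ≡ 4; 4 × 16 = 64 ≡ 18; 18 × 4 = 72 ≡ 3. So 4^15 ≡ 3 (mod 23).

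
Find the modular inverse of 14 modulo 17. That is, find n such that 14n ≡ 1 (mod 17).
11

Using Extended Euclidean Algorithm:
gcd(14, 17) = 1
Bezout coefficients: 14 × -6 + 17 × 5 = 1
So 14 × -6 ≡ 1 (mod 17)
The inverse is -6 mod 17 = 11
Verification: 14 × 11 = 154 = 9 × 17 + 1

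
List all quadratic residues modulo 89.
QRs mod 89: {1, 2, 4, 5, 8, 9, 10, 11, 16, 17, 18, 20, 21, 22, 25, 32, 34, 36, 39, 40, 42, 44, 45, 47, 49, 50, 53, 55, 57, 64, 67, 68, 69, 71, 72, 73, 78, 79, 80, 81, 84, 85, 87, 88}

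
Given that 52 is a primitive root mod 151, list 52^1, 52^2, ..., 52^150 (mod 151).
g^1, g^2, ..., g^{150} mod 151: {52, 137, 27, 45, 75, 125, 7, 62, 53, 38, 13, 72, 120, 49, 132, 69, 115, 91, 51, 85, 41, 18, 30, 50, 33, 55, 142, 136, 126, 59, 48, 80, 83, 88, 46, 127, 111, 34, 107, 128, 12, 20, 134, 22, 87, 145, 141, 84, 140, 32, 3, 5, 109, 81, 135, 74, 73, 21, 35, 8, 114, 39, 65, 58, 147, 94, 56, 43, 122, 2, 104, 123, 54, 90, 150, 99, 14, 124, 106, 76, 26, 144, 89, 98, 113, 138, 79, 31, 102, 19, 82, 36, 60, 100, 66, 110, 133, 121, 101, 118, 96, 9, 15, 25, 92, 103, 71, 68, 63, 105, 24, 40, 117, 44, 23, 139, 131, 17, 129, 64, 6, 10, 67, 11, 119, 148, 146, 42, 70, 16, 77, 78, 130, 116, 143, 37, 112, 86, 93, 4, 57, 95, 108, 29, 149, 47, 28, 97, 61, 1}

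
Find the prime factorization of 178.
2 × 89

Divide by primes starting from smallest:
178 ÷ 2 = 89
89 ÷ 89 = 1

178 = 2 × 89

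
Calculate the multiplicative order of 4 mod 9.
Powers of 4 mod 9: 4^1≡4, 4^2≡7, 4^3≡1. Order = 3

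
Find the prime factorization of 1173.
3 × 17 × 23

Divide by primes starting from smallest:
1173 ÷ 3 = 391
391 ÷ 17 = 23
23 ÷ 23 = 1

1173 = 3 × 17 × 23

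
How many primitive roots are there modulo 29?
12

The number of primitive roots modulo p is φ(p-1) = φ(28)
φ(28) = 12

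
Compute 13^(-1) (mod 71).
11

Using Extended Euclidean Algorithm:
gcd(13, 71) = 1
Bezout coefficients: 13 × 11 + 71 × -2 = 1
So 13 × 11 ≡ 1 (mod 71)
The inverse is 11 mod 71 = 11
Verification: 13 × 11 = 143 = 2 × 71 + 1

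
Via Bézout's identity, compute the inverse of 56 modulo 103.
Extended GCD: 56(46) + 103(-25) = 1. So 56^(-1) ≡ 46 ≡ 46 (mod 103). Verify: 56 × 46 = 2576 ≡ 1 (mod 103)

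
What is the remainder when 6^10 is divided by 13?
10 = 8 + 2 (binary 1010). Repeated squaring mod 13: 6^1 ≡ 6; 6^2 ≡ 6² = 36 ≡ 10; 6^4 ≡ 10² = 100 ≡ 9; 6^8 ≡ 9² = 81 ≡ 3. Multiply: 6^10 = 6^8 × 6^2 ≡ 3 × 10 (mod 13): 3 × 10 = 30 ≡ 4. So 6^10 ≡ 4 (mod 13).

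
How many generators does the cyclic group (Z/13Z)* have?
4

The number of primitive roots modulo p is φ(p-1) = φ(12)
φ(12) = 4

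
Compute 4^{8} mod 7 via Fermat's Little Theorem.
2

By Fermat's Little Theorem, a^(p-1) ≡ 1 (mod p) for prime p and gcd(a, p) = 1
Here p = 7, so 4^6 ≡ 1 (mod 7)
We can reduce the exponent: 8 mod 6 = 2
So 4^8 ≡ 4^2 (mod 7)
Computing: 4^2 mod 7 = 2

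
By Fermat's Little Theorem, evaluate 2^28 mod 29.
By Fermat's Little Theorem, 2^{28} ≡ 1 (mod 29) since 29 is prime and gcd(2, 29) = 1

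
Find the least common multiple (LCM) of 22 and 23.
506

First find GCD(22, 23) using the Euclidean algorithm:
22 = 0 × 23 + 22
23 = 1 × 22 + 1
22 = 22 × 1 + 0
GCD(22, 23) = 1

LCM formula: LCM(a, b) = (a × b) / GCD(a, b)
LCM(22, 23) = (22 × 23) / 1
LCM(22, 23) = 506 / 1
LCM(22, 23) = 506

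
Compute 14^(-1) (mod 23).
5

Using Extended Euclidean Algorithm:
gcd(14, 23) = 1
Bezout coefficients: 14 × 5 + 23 × -3 = 1
So 14 × 5 ≡ 1 (mod 23)
The inverse is 5 mod 23 = 5
Verification: 14 × 5 = 70 = 3 × 23 + 1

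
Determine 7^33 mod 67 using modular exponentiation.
Using repeated squaring. 33 = 32 + 1 (binary 100001). Repeated squaring mod 67: 7^1 ≡ 7; 7^2 ≡ 7² = 49 ≡ 49; 7^4 ≡ 49² = 2401 ≡ 56; 7^8 ≡ 56² = 3136 ≡ 54; 7^16 ≡ 54² = 2916 ≡ 35; 7^32 ≡ 35² = 1225 ≡ 19. Multiply: 7^33 = 7^32 × 7^1 ≡ 19 × 7 (mod 67): 19 × 7 = 133 ≡ 66. So 7^33 ≡ 66 (mod 67).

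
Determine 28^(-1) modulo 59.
28^(-1) ≡ 19 (mod 59). Verification: 28 × 19 = 532 ≡ 1 (mod 59)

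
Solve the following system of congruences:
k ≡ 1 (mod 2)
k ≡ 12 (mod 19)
31

Using the Chinese Remainder Theorem:
M = product of moduli = 38
For equation 1: M_1 = 19, 19 ≡ 1 (mod 2), inverse of 19 mod 2 is 1 (check: 1 × 1 = 1 ≡ 1 (mod 2))
For equation 2: M_2 = 2, 2 ≡ 2 (mod 19), inverse of 2 mod 19 is 10 (check: 2 × 10 = 20 ≡ 1 (mod 19))
Combine: k ≡ Σ r_i×M_i×(M_i⁻¹ mod m_i) = 1×19×1 + 12×2×10 = 19 + 240 = 259
259 mod 38 = 31
k ≡ 31 (mod 38)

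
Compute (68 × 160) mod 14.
2

(68 × 160) = 10880
10880 mod 14 = 2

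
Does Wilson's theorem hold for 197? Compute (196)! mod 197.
(196)! mod 197 = 196. Since this equals -1 (mod 197), Wilson confirms 197 is prime.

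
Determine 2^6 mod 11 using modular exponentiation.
6 = 4 + 2 (binary 110). Repeated squaring mod 11: 2^1 ≡ 2; 2^2 ≡ 2² = 4 ≡ 4; 2^4 ≡ 4² = 16 ≡ 5. Multiply: 2^6 = 2^4 × 2^2 ≡ 5 × 4 (mod 11): 5 × 4 = 20 ≡ 9. So 2^6 ≡ 9 (mod 11).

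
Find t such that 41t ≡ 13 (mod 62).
23

Since gcd(41, 62) = 1 divides 13, a solution exists.
Multiply both sides by the inverse of 41 mod 62:
  41^(-1) mod 62 = 59
  x ≡ 59 × 13 ≡ 767 ≡ 23 (mod 62)
Verification: 41 × 23 = 943 = 15 × 62 + 13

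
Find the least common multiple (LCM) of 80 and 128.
640

First find GCD(80, 128) using the Euclidean algorithm:
80 = 0 × 128 + 80
128 = 1 × 80 + 48
80 = 1 × 48 + 32
48 = 1 × 32 + 16
32 = 2 × 16 + 0
GCD(80, 128) = 16

LCM formula: LCM(a, b) = (a × b) / GCD(a, b)
LCM(80, 128) = (80 × 128) / 16
LCM(80, 128) = 10240 / 16
LCM(80, 128) = 640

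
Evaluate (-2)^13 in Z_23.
Using repeated squaring. (-2) ≡ 21 (mod 23). 13 = 8 + 4 + 1 (binary 1101). Repeated squaring mod 23: 21^1 ≡ 21; 21^2 ≡ 21² = 441 ≡ 4; 21^4 ≡ 4² = 16 ≡ 16; 21^8 ≡ 16² = 256 ≡ 3. Multiply: (-2)^13 ≡ 21^8 × 21^4 × 21^1 ≡ 3 × 16 × 21 (mod 23): 3 × 16 = 48 ≡ 2; 2 × 21 = 42 ≡ 19. So (-2)^13 ≡ 19 (mod 23).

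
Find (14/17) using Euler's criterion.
(14/17) = 14^{8} mod 17 = -1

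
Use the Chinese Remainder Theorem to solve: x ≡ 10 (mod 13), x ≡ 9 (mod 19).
218

Using the Chinese Remainder Theorem:
M = product of moduli = 247
For equation 1: M_1 = 19, 19 ≡ 6 (mod 13), inverse of 19 mod 13 is 11 (check: 6 × 11 = 66 ≡ 1 (mod 13))
For equation 2: M_2 = 13, 13 ≡ 13 (mod 19), inverse of 13 mod 19 is 3 (check: 13 × 3 = 39 ≡ 1 (mod 19))
Combine: x ≡ Σ r_i×M_i×(M_i⁻¹ mod m_i) = 10×19×11 + 9×13×3 = 2090 + 351 = 2441
2441 mod 247 = 218
x ≡ 218 (mod 247)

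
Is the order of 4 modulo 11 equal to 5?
Yes, ord_11(4) = 5.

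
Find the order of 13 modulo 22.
Powers of 13 mod 22: 13^1≡13, 13^2≡15, 13^3≡19, 13^4≡5, 13^5≡21, 13^6≡9, 13^7≡7, 13^8≡3, 13^9≡17, 13^10≡1. Order = 10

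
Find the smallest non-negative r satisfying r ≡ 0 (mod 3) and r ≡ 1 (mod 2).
M = 3 × 2 = 6. M₁ = 2, y₁ ≡ 2 (mod 3). M₂ = 3, y₂ ≡ 1 (mod 2). r = 0×2×2 + 1×3×1 ≡ 3 (mod 6)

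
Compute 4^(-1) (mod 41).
4^(-1) ≡ 31 (mod 41). Verification: 4 × 31 = 124 ≡ 1 (mod 41)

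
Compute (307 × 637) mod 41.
30

(307 × 637) = 195559
195559 mod 41 = 30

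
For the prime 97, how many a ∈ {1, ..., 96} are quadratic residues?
For prime 97, there are (p-1)/2 = (97-1)/2 = 48 quadratic residues (excluding 0).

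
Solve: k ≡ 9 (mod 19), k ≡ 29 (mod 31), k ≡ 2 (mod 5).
M = 19 × 31 × 5 = 2945. M₁ = 155, y₁ ≡ 13 (mod 19). M₂ = 95, y₂ ≡ 16 (mod 31). M₃ = 589, y₃ ≡ 4 (mod 5). k = 9×155×13 + 29×95×16 + 2×589×4 ≡ 2137 (mod 2945)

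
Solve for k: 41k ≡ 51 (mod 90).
21

Since gcd(41, 90) = 1 divides 51, a solution exists.
Multiply both sides by the inverse of 41 mod 90:
  41^(-1) mod 90 = 11
  x ≡ 11 × 51 ≡ 561 ≡ 21 (mod 90)
Verification: 41 × 21 = 861 = 9 × 90 + 51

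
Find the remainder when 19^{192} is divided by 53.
By Fermat: 19^{52} ≡ 1 (mod 53). 192 = 3×52 + 36. So 19^{192} ≡ 19^{36} ≡ 42 (mod 53)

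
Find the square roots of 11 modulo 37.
The square roots of 11 mod 37 are 23 and 14. Verify: 23² = 529 ≡ 11 (mod 37)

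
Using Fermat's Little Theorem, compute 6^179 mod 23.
By Fermat: 6^{22} ≡ 1 (mod 23). 179 = 8×22 + 3. So 6^{179} ≡ 6^{3} ≡ 9 (mod 23)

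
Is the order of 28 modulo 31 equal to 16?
No, the actual order is 15, not 16.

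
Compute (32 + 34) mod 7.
3

(32 + 34) = 66
66 mod 7 = 3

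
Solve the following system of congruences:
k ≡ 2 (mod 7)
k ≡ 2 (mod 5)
2

Using the Chinese Remainder Theorem:
M = product of moduli = 35
For equation 1: M_1 = 5, 5 ≡ 5 (mod 7), inverse of 5 mod 7 is 3 (check: 5 × 3 = 15 ≡ 1 (mod 7))
For equation 2: M_2 = 7, 7 ≡ 2 (mod 5), inverse of 7 mod 5 is 3 (check: 2 × 3 = 6 ≡ 1 (mod 5))
Combine: k ≡ Σ r_i×M_i×(M_i⁻¹ mod m_i) = 2×5×3 + 2×7×3 = 30 + 42 = 72
72 mod 35 = 2
k ≡ 2 (mod 35)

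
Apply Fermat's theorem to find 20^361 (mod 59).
By Fermat: 20^{58} ≡ 1 (mod 59). 361 = 6×58 + 13. So 20^{361} ≡ 20^{13} ≡ 26 (mod 59)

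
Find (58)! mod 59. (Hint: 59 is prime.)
By Wilson's theorem, (58)! ≡ -1 ≡ 58 (mod 59)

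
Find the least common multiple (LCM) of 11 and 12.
132

First find GCD(11, 12) using the Euclidean algorithm:
11 = 0 × 12 + 11
12 = 1 × 11 + 1
11 = 11 × 1 + 0
GCD(11, 12) = 1

LCM formula: LCM(a, b) = (a × b) / GCD(a, b)
LCM(11, 12) = (11 × 12) / 1
LCM(11, 12) = 132 / 1
LCM(11, 12) = 132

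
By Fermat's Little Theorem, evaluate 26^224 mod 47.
By Fermat: 26^{46} ≡ 1 (mod 47). 224 = 4×46 + 40. So 26^{224} ≡ 26^{40} ≡ 12 (mod 47)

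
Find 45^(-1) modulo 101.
9

Using Extended Euclidean Algorithm:
gcd(45, 101) = 1
Bezout coefficients: 45 × 9 + 101 × -4 = 1
So 45 × 9 ≡ 1 (mod 101)
The inverse is 9 mod 101 = 9
Verification: 45 × 9 = 405 = 4 × 101 + 1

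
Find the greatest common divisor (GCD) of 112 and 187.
1

Using the Euclidean algorithm:
112 = 0 × 187 + 112
187 = 1 × 112 + 75
112 = 1 × 75 + 37
75 = 2 × 37 + 1
37 = 37 × 1 + 0

GCD(112, 187) = 1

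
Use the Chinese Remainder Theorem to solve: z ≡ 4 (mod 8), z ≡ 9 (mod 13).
M = 8 × 13 = 104. M₁ = 13, y₁ ≡ 5 (mod 8). M₂ = 8, y₂ ≡ 5 (mod 13). z = 4×13×5 + 9×8×5 ≡ 100 (mod 104)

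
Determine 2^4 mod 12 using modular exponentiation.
4 = 4 (binary 100). Repeated squaring mod 12: 2^1 ≡ 2; 2^2 ≡ 2² = 4 ≡ 4; 2^4 ≡ 4² = 16 ≡ 4. So 2^4 ≡ 4 (mod 12).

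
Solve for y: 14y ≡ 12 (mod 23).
14

Since gcd(14, 23) = 1 divides 12, a solution exists.
Multiply both sides by the inverse of 14 mod 23:
  14^(-1) mod 23 = 5
  x ≡ 5 × 12 ≡ 60 ≡ 14 (mod 23)
Verification: 14 × 14 = 196 = 8 × 23 + 12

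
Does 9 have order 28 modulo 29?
p - 1 = 28 has prime divisors 2, 7. Check 9^(28/q) mod 29 for each: 9^(28/2) = 9^14 ≡ 1, 9^(28/7) = 9^4 ≡ 7 (mod 29). Since 9^14 ≡ 1 (mod 29), the order of 9 divides 14 (in fact the order is 14) ≠ 28, so it is not a primitive root.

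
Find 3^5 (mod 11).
5 = 4 + 1 (binary 101). Repeated squaring mod 11: 3^1 ≡ 3; 3^2 ≡ 3² = 9 ≡ 9; 3^4 ≡ 9² = 81 ≡ 4. Multiply: 3^5 = 3^4 × 3^1 ≡ 4 × 3 (mod 11): 4 × 3 = 12 ≡ 1. So 3^5 ≡ 1 (mod 11).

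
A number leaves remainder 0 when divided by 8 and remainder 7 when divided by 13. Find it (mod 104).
M = 8 × 13 = 104. M₁ = 13, y₁ ≡ 5 (mod 8). M₂ = 8, y₂ ≡ 5 (mod 13). r = 0×13×5 + 7×8×5 ≡ 72 (mod 104)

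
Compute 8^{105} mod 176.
32

Using successive squaring:
Binary expansion of 105: 1101001
Powers of 8 mod 176 (each is the square of the previous):
  8^1 ≡ 8 (mod 176)
  8^2 ≡ 8² = 64 ≡ 64 (mod 176)
  8^4 ≡ 64² = 4096 ≡ 48 (mod 176)
  8^8 ≡ 48² = 2304 ≡ 16 (mod 176)
  8^16 ≡ 16² = 256 ≡ 80 (mod 176)
  8^32 ≡ 80² = 6400 ≡ 64 (mod 176)
  8^64 ≡ 64² = 4096 ≡ 48 (mod 176)
105 = 64 + 32 + 8 + 1, so 8^105 = 8^64 × 8^32 × 8^8 × 8^1 ≡ 48 × 64 × 16 × 8 (mod 176)
Multiplying step by step:
  48 × 64 = 3072 ≡ 80 (mod 176)
  80 × 16 = 1280 ≡ 48 (mod 176)
  48 × 8 = 384 ≡ 32 (mod 176)
Result: 8^105 ≡ 32 (mod 176)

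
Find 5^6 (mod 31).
6 = 4 + 2 (binary 110). Repeated squaring mod 31: 5^1 ≡ 5; 5^2 ≡ 5² = 25 ≡ 25; 5^4 ≡ 25² = 625 ≡ 5. Multiply: 5^6 = 5^4 × 5^2 ≡ 5 × 25 (mod 31): 5 × 25 = 125 ≡ 1. So 5^6 ≡ 1 (mod 31).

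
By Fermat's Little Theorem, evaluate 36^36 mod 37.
By Fermat's Little Theorem, 36^{36} ≡ 1 (mod 37) since 37 is prime and gcd(36, 37) = 1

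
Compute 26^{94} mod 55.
36

Using successive squaring:
Binary expansion of 94: 1011110
Powers of 26 mod 55 (each is the square of the previous):
  26^1 ≡ 26 (mod 55)
  26^2 ≡ 26² = 676 ≡ 16 (mod 55)
  26^4 ≡ 16² = 256 ≡ 36 (mod 55)
  26^8 ≡ 36² = 1296 ≡ 31 (mod 55)
  26^16 ≡ 31² = 961 ≡ 26 (mod 55)
  26^32 ≡ 26² = 676 ≡ 16 (mod 55)
  26^64 ≡ 16² = 256 ≡ 36 (mod 55)
94 = 64 + 16 + 8 + 4 + 2, so 26^94 = 26^64 × 26^16 × 26^8 × 26^4 × 26^2 ≡ 36 × 26 × 31 × 36 × 16 (mod 55)
Multiplying step by step:
  36 × 26 = 936 ≡ 1 (mod 55)
  1 × 31 = 31 ≡ 31 (mod 55)
  31 × 36 = 1116 ≡ 16 (mod 55)
  16 × 16 = 256 ≡ 36 (mod 55)
Result: 26^94 ≡ 36 (mod 55)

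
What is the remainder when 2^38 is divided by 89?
Using repeated squaring. 38 = 32 + 4 + 2 (binary 100110). Repeated squaring mod 89: 2^1 ≡ 2; 2^2 ≡ 2² = 4 ≡ 4; 2^4 ≡ 4² = 16 ≡ 16; 2^8 ≡ 16² = 256 ≡ 78; 2^16 ≡ 78² = 6084 ≡ 32; 2^32 ≡ 32² = 1024 ≡ 45. Multiply: 2^38 = 2^32 × 2^4 × 2^2 ≡ 45 × 16 × 4 (mod 89): 45 × 16 = 720 ≡ 8; 8 × 4 = 32 ≡ 32. So 2^38 ≡ 32 (mod 89).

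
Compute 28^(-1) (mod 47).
42

Using Extended Euclidean Algorithm:
gcd(28, 47) = 1
Bezout coefficients: 28 × -5 + 47 × 3 = 1
So 28 × -5 ≡ 1 (mod 47)
The inverse is -5 mod 47 = 42
Verification: 28 × 42 = 1176 = 25 × 47 + 1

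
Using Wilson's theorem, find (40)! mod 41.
By Wilson's theorem, (40)! ≡ -1 ≡ 40 (mod 41)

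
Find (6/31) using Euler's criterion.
(6/31) = 6^{15} mod 31 = -1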